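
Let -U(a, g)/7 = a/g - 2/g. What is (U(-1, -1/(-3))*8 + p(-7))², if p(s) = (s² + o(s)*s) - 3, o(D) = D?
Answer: 358801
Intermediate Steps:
U(a, g) = 14/g - 7*a/g (U(a, g) = -7*(a/g - 2/g) = -7*(-2/g + a/g) = 14/g - 7*a/g)
p(s) = -3 + 2*s² (p(s) = (s² + s*s) - 3 = (s² + s²) - 3 = 2*s² - 3 = -3 + 2*s²)
(U(-1, -1/(-3))*8 + p(-7))² = ((7*(2 - 1*(-1))/((-1/(-3))))*8 + (-3 + 2*(-7)²))² = ((7*(2 + 1)/((-1*(-⅓))))*8 + (-3 + 2*49))² = ((7*3/(⅓))*8 + (-3 + 98))² = ((7*3*3)*8 + 95)² = (63*8 + 95)² = (504 + 95)² = 599² = 358801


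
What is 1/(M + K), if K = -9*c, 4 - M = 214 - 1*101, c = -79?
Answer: 1/602 ≈ 0.0016611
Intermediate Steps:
M = -109 (M = 4 - (214 - 1*101) = 4 - (214 - 101) = 4 - 1*113 = 4 - 113 = -109)
K = 711 (K = -9*(-79) = 711)
1/(M + K) = 1/(-109 + 711) = 1/602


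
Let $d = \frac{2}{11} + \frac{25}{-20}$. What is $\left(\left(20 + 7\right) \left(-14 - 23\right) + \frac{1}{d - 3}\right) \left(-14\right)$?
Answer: $\frac{2504110}{179} \approx 13989.0$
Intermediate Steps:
$d = - \frac{47}{44}$ ($d = 2 \cdot \frac{1}{11} + 25 \left(- \frac{1}{20}\right) = \frac{2}{11} - \frac{5}{4} = - \frac{47}{44} \approx -1.0682$)
$\left(\left(20 + 7\right) \left(-14 - 23\right) + \frac{1}{d - 3}\right) \left(-14\right) = \left(\left(20 + 7\right) \left(-14 - 23\right) + \frac{1}{- \frac{47}{44} - 3}\right) \left(-14\right) = \left(27 \left(-37\right) + \frac{1}{- \frac{179}{44}}\right) \left(-14\right) = \left(-999 - \frac{44}{179}\right) \left(-14\right) = \left(- \frac{178865}{179}\right) \left(-14\right) = \frac{2504110}{179}$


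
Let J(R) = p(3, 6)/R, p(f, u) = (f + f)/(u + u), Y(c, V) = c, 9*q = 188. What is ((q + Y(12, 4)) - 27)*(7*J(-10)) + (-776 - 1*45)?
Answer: -148151/180 ≈ -823.06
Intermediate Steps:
q = 188/9 (q = (⅑)*188 = 188/9 ≈ 20.889)
p(f, u) = f/u (p(f, u) = (2*f)/((2*u)) = (2*f)*(1/(2*u)) = f/u)
J(R) = 1/(2*R) (J(R) = (3/6)/R = (3*(⅙))/R = 1/(2*R))
((q + Y(12, 4)) - 27)*(7*J(-10)) + (-776 - 1*45) = ((188/9 + 12) - 27)*(7*((½)/(-10))) + (-776 - 1*45) = (296/9 - 27)*(7*((½)*(-⅒))) + (-776 - 45) = 53*(7*(-1/20))/9 - 821 = (53/9)*(-7/20) - 821 = -371/180 - 821 = -148151/180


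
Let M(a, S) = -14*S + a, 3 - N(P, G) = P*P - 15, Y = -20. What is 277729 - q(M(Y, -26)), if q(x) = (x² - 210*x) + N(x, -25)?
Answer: 349951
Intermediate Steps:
N(P, G) = 18 - P² (N(P, G) = 3 - (P*P - 15) = 3 - (P² - 15) = 3 - (-15 + P²) = 3 + (15 - P²) = 18 - P²)
M(a, S) = a - 14*S
q(x) = 18 - 210*x (q(x) = (x² - 210*x) + (18 - x²) = 18 - 210*x)
277729 - q(M(Y, -26)) = 277729 - (18 - 210*(-20 - 14*(-26))) = 277729 - (18 - 210*(-20 + 364)) = 277729 - (18 - 210*344) = 277729 - (18 - 72240) = 277729 - 1*(-72222) = 277729 + 72222 = 349951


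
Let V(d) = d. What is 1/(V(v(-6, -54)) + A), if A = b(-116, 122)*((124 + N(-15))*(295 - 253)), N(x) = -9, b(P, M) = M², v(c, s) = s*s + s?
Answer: 1/71892582 ≈ 1.3910e-8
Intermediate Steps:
v(c, s) = s + s² (v(c, s) = s² + s = s + s²)
A = 71889720 (A = 122²*((124 - 9)*(295 - 253)) = 14884*(115*42) = 14884*4830 = 71889720)
1/(V(v(-6, -54)) + A) = 1/(-54*(1 - 54) + 71889720) = 1/(-54*(-53) + 71889720) = 1/(2862 + 71889720) = 1/71892582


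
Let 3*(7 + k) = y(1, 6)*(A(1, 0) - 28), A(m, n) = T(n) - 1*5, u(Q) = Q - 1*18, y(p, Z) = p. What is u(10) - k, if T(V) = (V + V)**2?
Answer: 10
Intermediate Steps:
u(Q) = -18 + Q (u(Q) = Q - 18 = -18 + Q)
T(V) = 4*V**2 (T(V) = (2*V)**2 = 4*V**2)
A(m, n) = -5 + 4*n**2 (A(m, n) = 4*n**2 - 1*5 = 4*n**2 - 5 = -5 + 4*n**2)
k = -18 (k = -7 + (1*((-5 + 4*0**2) - 28))/3 = -7 + (1*((-5 + 4*0) - 28))/3 = -7 + (1*((-5 + 0) - 28))/3 = -7 + (1*(-5 - 28))/3 = -7 + (1*(-33))/3 = -7 + (1/3)*(-33) = -7 - 11 = -18)
u(10) - k = (-18 + 10) - 1*(-18) = -8 + 18 = 10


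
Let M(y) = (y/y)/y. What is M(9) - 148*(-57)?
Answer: 75925/9 ≈ 8436.1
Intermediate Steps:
M(y) = 1/y
M(9) - 148*(-57) = 1/9 - 148*(-57) = ⅑ + 8436 = 75925/9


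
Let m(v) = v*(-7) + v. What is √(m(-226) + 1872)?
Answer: 2*√807 ≈ 56.815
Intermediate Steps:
m(v) = -6*v (m(v) = -7*v + v = -6*v)
√(m(-226) + 1872) = √(-6*(-226) + 1872) = √(1356 + 1872) = √3228 = 2*√807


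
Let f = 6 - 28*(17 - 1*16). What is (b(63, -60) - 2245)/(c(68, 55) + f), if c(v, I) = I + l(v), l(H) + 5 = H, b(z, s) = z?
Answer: -1091/48 ≈ -22.729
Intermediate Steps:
f = -22 (f = 6 - 28*(17 - 16) = 6 - 28*1 = 6 - 28 = -22)
l(H) = -5 + H
c(v, I) = -5 + I + v (c(v, I) = I + (-5 + v) = -5 + I + v)
(b(63, -60) - 2245)/(c(68, 55) + f) = (63 - 2245)/((-5 + 55 + 68) - 22) = -2182/(118 - 22) = -2182/96 = -2182*1/96 = -1091/48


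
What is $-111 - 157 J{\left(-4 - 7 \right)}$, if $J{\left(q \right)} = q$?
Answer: $1616$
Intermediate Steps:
$-111 - 157 J{\left(-4 - 7 \right)} = -111 - 157 \left(-4 - 7\right) = -111 - -1727 = -111 + 1727 = 1616$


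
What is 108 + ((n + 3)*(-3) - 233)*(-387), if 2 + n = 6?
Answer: 98406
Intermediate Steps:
n = 4 (n = -2 + 6 = 4)
108 + ((n + 3)*(-3) - 233)*(-387) = 108 + ((4 + 3)*(-3) - 233)*(-387) = 108 + (7*(-3) - 233)*(-387) = 108 + (-21 - 233)*(-387) = 108 - 254*(-387) = 108 + 98298 = 98406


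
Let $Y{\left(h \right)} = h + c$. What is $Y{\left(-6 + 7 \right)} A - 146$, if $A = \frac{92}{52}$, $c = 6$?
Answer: $- \frac{1737}{13} \approx -133.62$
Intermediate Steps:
$A = \frac{23}{13}$ ($A = 92 \cdot \frac{1}{52} = \frac{23}{13} \approx 1.7692$)
$Y{\left(h \right)} = 6 + h$ ($Y{\left(h \right)} = h + 6 = 6 + h$)
$Y{\left(-6 + 7 \right)} A - 146 = \left(6 + \left(-6 + 7\right)\right) \frac{23}{13} - 146 = \left(6 + 1\right) \frac{23}{13} - 146 = 7 \cdot \frac{23}{13} - 146 = \frac{161}{13} - 146 = - \frac{1737}{13}$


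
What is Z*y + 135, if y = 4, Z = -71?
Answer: -149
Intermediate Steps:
Z*y + 135 = -71*4 + 135 = -284 + 135 = -149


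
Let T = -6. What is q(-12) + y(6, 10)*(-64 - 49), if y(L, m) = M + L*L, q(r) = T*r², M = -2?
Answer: -4706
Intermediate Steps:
q(r) = -6*r²
y(L, m) = -2 + L² (y(L, m) = -2 + L*L = -2 + L²)
q(-12) + y(6, 10)*(-64 - 49) = -6*(-12)² + (-2 + 6²)*(-64 - 49) = -6*144 + (-2 + 36)*(-113) = -864 + 34*(-113) = -864 - 3842 = -4706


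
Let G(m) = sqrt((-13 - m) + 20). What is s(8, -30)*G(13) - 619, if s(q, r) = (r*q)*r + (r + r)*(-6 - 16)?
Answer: -619 + 8520*I*sqrt(6) ≈ -619.0 + 20870.0*I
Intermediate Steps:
s(q, r) = -44*r + q*r**2 (s(q, r) = (q*r)*r + (2*r)*(-22) = q*r**2 - 44*r = -44*r + q*r**2)
G(m) = sqrt(7 - m)
s(8, -30)*G(13) - 619 = (-30*(-44 + 8*(-30)))*sqrt(7 - 1*13) - 619 = (-30*(-44 - 240))*sqrt(7 - 13) - 619 = (-30*(-284))*sqrt(-6) - 619 = 8520*(I*sqrt(6)) - 619 = 8520*I*sqrt(6) - 619 = -619 + 8520*I*sqrt(6)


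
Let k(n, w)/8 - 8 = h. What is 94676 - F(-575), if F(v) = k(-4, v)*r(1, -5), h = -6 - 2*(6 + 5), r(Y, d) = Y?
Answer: 94836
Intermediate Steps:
h = -28 (h = -6 - 2*11 = -6 - 22 = -28)
k(n, w) = -160 (k(n, w) = 64 + 8*(-28) = 64 - 224 = -160)
F(v) = -160 (F(v) = -160*1 = -160)
94676 - F(-575) = 94676 - 1*(-160) = 94676 + 160 = 94836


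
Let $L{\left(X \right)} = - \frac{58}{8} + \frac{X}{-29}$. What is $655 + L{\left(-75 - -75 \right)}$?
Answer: $\frac{2591}{4} \approx 647.75$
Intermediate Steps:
$L{\left(X \right)} = - \frac{29}{4} - \frac{X}{29}$ ($L{\left(X \right)} = \left(-58\right) \frac{1}{8} + X \left(- \frac{1}{29}\right) = - \frac{29}{4} - \frac{X}{29}$)
$655 + L{\left(-75 - -75 \right)} = 655 - \left(\frac{29}{4} + \frac{-75 - -75}{29}\right) = 655 - \left(\frac{29}{4} + \frac{-75 + 75}{29}\right) = 655 - \frac{29}{4} = \frac{2591}{4}$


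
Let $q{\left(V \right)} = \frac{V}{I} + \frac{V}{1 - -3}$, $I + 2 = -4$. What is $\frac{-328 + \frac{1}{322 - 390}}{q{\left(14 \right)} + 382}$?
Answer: $- \frac{66915}{78166} \approx -0.85606$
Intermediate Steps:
$I = -6$ ($I = -2 - 4 = -6$)
$q{\left(V \right)} = \frac{V}{12}$ ($q{\left(V \right)} = \frac{V}{-6} + \frac{V}{1 - -3} = V \left(- \frac{1}{6}\right) + \frac{V}{1 + 3} = - \frac{V}{6} + \frac{V}{4} = \frac{V}{12}$)
$\frac{-328 + \frac{1}{322 - 390}}{q{\left(14 \right)} + 382} = \frac{-328 + \frac{1}{322 - 390}}{\frac{1}{12} \cdot 14 + 382} = \frac{-328 + \frac{1}{-68}}{\frac{7}{6} + 382} = \frac{-328 - \frac{1}{68}}{\frac{2299}{6}} = \left(- \frac{22305}{68}\right) \frac{6}{2299} = - \frac{66915}{78166}$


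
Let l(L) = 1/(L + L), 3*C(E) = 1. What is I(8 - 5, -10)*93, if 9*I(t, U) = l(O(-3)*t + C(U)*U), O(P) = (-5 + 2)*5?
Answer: -31/290 ≈ -0.10690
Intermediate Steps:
C(E) = ⅓ (C(E) = (⅓)*1 = ⅓)
O(P) = -15 (O(P) = -3*5 = -15)
l(L) = 1/(2*L)
I(t, U) = 1/(18*(-15*t + U/3)) (I(t, U) = (1/(2*(-15*t + U/3)))/9 = 1/(18*(-15*t + U/3)))
I(8 - 5, -10)*93 = (1/(6*(-10 - 45*(8 - 5))))*93 = (1/(6*(-10 - 45*3)))*93 = (1/(6*(-10 - 135)))*93 = ((⅙)/(-145))*93 = ((⅙)*(-1/145))*93 = -1/870*93 = -31/290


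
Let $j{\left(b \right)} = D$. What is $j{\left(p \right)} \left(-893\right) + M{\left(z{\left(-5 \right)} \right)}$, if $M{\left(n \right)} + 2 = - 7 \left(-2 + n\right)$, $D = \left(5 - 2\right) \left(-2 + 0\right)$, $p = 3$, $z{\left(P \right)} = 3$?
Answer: $5349$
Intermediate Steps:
$D = -6$ ($D = 3 \left(-2\right) = -6$)
$j{\left(b \right)} = -6$
$M{\left(n \right)} = 12 - 7 n$ ($M{\left(n \right)} = -2 - 7 \left(-2 + n\right) = -2 - \left(-14 + 7 n\right) = 12 - 7 n$)
$j{\left(p \right)} \left(-893\right) + M{\left(z{\left(-5 \right)} \right)} = \left(-6\right) \left(-893\right) + \left(12 - 21\right) = 5358 + \left(12 - 21\right) = 5358 - 9 = 5349$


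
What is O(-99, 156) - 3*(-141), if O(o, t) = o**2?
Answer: 10224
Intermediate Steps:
O(-99, 156) - 3*(-141) = (-99)**2 - 3*(-141) = 9801 + 423 = 10224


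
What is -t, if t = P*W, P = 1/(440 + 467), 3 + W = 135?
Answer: -132/907 ≈ -0.14553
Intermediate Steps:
W = 132 (W = -3 + 135 = 132)
P = 1/907 ≈ 0.0011025
t = 132/907 (t = (1/907)*132 = 132/907 ≈ 0.14553)
-t = -1*132/907 = -132/907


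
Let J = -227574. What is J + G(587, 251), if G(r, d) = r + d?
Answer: -226736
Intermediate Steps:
G(r, d) = d + r
J + G(587, 251) = -227574 + (251 + 587) = -227574 + 838 = -226736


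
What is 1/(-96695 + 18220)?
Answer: -1/78475 ≈ -1.2743e-5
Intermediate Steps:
1/(-96695 + 18220) = 1/(-78475) = -1/78475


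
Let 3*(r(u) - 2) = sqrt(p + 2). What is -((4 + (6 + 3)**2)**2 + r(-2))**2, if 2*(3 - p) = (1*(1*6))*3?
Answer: -470065757/9 - 9636*I ≈ -5.223e+7 - 9636.0*I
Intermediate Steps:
p = -6 (p = 3 - 1*(1*6)*3/2 = 3 - 1*6*3/2 = 3 - 3*3 = 3 - 1/2*18 = 3 - 9 = -6)
r(u) = 2 + 2*I/3 (r(u) = 2 + sqrt(-6 + 2)/3 = 2 + sqrt(-4)/3 = 2 + (2*I)/3 = 2 + 2*I/3)
-((4 + (6 + 3)**2)**2 + r(-2))**2 = -((4 + (6 + 3)**2)**2 + (2 + 2*I/3))**2 = -((4 + 9**2)**2 + (2 + 2*I/3))**2 = -((4 + 81)**2 + (2 + 2*I/3))**2 = -(85**2 + (2 + 2*I/3))**2 = -(7225 + (2 + 2*I/3))**2 = -(7227 + 2*I/3)**2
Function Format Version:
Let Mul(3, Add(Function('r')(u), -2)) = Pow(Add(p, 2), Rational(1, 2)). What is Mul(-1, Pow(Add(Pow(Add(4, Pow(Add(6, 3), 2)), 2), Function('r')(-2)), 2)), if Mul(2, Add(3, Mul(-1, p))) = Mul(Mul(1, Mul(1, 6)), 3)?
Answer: Add(Rational(-470065757, 9), Mul(-9636, I)) ≈ Add(-5.2230e+7, Mul(-9636.0, I))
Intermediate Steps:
p = -6 (p = Add(3, Mul(Rational(-1, 2), Mul(Mul(1, Mul(1, 6)), 3))) = Add(3, Mul(Rational(-1, 2), Mul(Mul(1, 6), 3))) = Add(3, Mul(Rational(-1, 2), Mul(6, 3))) = Add(3, Mul(Rational(-1, 2), 18)) = Add(3, -9) = -6)
Function('r')(u) = Add(2, Mul(Rational(2, 3), I)) (Function('r')(u) = Add(2, Mul(Rational(1, 3), Pow(Add(-6, 2), Rational(1, 2)))) = Add(2, Mul(Rational(1, 3), Pow(-4, Rational(1, 2)))) = Add(2, Mul(Rational(1, 3), Mul(2, I))) = Add(2, Mul(Rational(2, 3), I)))
Mul(-1, Pow(Add(Pow(Add(4, Pow(Add(6, 3), 2)), 2), Function('r')(-2)), 2)) = Mul(-1, Pow(Add(Pow(Add(4, Pow(Add(6, 3), 2)), 2), Add(2, Mul(Rational(2, 3), I))), 2)) = Mul(-1, Pow(Add(Pow(Add(4, Pow(9, 2)), 2), Add(2, Mul(Rational(2, 3), I))), 2)) = Mul(-1, Pow(Add(Pow(Add(4, 81), 2), Add(2, Mul(Rational(2, 3), I))), 2)) = Mul(-1, Pow(Add(Pow(85, 2), Add(2, Mul(Rational(2, 3), I))), 2)) = Mul(-1, Pow(Add(7225, Add(2, Mul(Rational(2, 3), I))), 2)) = Mul(-1, Pow(Add(7227, Mul(Rational(2, 3), I)), 2))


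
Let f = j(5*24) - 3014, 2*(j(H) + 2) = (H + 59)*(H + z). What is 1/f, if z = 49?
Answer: 2/24219 ≈ 8.2580e-5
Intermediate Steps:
j(H) = -2 + (49 + H)*(59 + H)/2 (j(H) = -2 + ((H + 59)*(H + 49))/2 = -2 + ((59 + H)*(49 + H))/2 = -2 + ((49 + H)*(59 + H))/2 = -2 + (49 + H)*(59 + H)/2)
f = 24219/2 (f = (2887/2 + (5*24)²/2 + 54*(5*24)) - 3014 = (2887/2 + (½)*120² + 54*120) - 3014 = (2887/2 + (½)*14400 + 6480) - 3014 = (2887/2 + 7200 + 6480) - 3014 = 30247/2 - 3014 = 24219/2 ≈ 12110.)
1/f = 1/(24219/2) = 2/24219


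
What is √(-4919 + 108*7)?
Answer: I*√4163 ≈ 64.521*I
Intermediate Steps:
√(-4919 + 108*7) = √(-4919 + 756) = √(-4163) = I*√4163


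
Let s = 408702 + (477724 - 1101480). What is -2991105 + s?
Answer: -3206159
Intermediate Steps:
s = -215054 (s = 408702 - 623756 = -215054)
-2991105 + s = -2991105 - 215054 = -3206159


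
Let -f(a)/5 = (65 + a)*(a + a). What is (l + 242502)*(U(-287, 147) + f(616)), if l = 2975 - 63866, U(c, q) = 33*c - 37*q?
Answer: -764558700570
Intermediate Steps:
U(c, q) = -37*q + 33*c
l = -60891
f(a) = -10*a*(65 + a) (f(a) = -5*(65 + a)*(a + a) = -5*(65 + a)*2*a = -10*a*(65 + a))
(l + 242502)*(U(-287, 147) + f(616)) = (-60891 + 242502)*((-37*147 + 33*(-287)) - 10*616*(65 + 616)) = 181611*((-5439 - 9471) - 10*616*681) = 181611*(-14910 - 4194960) = 181611*(-4209870) = -764558700570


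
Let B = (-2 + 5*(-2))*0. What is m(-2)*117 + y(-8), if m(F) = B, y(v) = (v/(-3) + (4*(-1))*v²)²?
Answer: 577600/9 ≈ 64178.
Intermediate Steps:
y(v) = (-4*v² - v/3)² (y(v) = (v*(-⅓) - 4*v²)² = (-v/3 - 4*v²)² = (-4*v² - v/3)²)
B = 0 (B = (-2 - 10)*0 = -12*0 = 0)
m(F) = 0
m(-2)*117 + y(-8) = 0*117 + (⅑)*(-8)²*(1 + 12*(-8))² = 0 + (⅑)*64*(1 - 96)² = 0 + (⅑)*64*(-95)² = 0 + (⅑)*64*9025 = 0 + 577600/9 = 577600/9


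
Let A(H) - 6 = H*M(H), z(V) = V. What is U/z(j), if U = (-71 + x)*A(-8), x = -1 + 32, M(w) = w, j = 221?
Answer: -2800/221 ≈ -12.670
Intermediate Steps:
x = 31
A(H) = 6 + H² (A(H) = 6 + H*H = 6 + H²)
U = -2800 (U = (-71 + 31)*(6 + (-8)²) = -40*(6 + 64) = -40*70 = -2800)
U/z(j) = -2800/221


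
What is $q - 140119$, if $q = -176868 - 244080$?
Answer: $-561067$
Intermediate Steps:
$q = -420948$ ($q = -176868 - 244080 = -420948$)
$q - 140119 = -420948 - 140119 = -561067$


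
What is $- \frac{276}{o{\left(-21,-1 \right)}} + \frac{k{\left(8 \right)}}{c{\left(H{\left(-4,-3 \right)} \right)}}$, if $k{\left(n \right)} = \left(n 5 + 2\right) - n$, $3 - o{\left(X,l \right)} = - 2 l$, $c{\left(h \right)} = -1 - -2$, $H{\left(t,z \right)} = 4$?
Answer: $-242$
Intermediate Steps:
$c{\left(h \right)} = 1$ ($c{\left(h \right)} = -1 + 2 = 1$)
$o{\left(X,l \right)} = 3 + 2 l$ ($o{\left(X,l \right)} = 3 - - 2 l = 3 + 2 l$)
$k{\left(n \right)} = 2 + 4 n$ ($k{\left(n \right)} = \left(5 n + 2\right) - n = \left(2 + 5 n\right) - n = 2 + 4 n$)
$- \frac{276}{o{\left(-21,-1 \right)}} + \frac{k{\left(8 \right)}}{c{\left(H{\left(-4,-3 \right)} \right)}} = - \frac{276}{3 + 2 \left(-1\right)} + \frac{2 + 4 \cdot 8}{1} = - \frac{276}{3 - 2} + \left(2 + 32\right) 1 = - \frac{276}{1} + 34 \cdot 1 = \left(-276\right) 1 + 34 = -276 + 34 = -242$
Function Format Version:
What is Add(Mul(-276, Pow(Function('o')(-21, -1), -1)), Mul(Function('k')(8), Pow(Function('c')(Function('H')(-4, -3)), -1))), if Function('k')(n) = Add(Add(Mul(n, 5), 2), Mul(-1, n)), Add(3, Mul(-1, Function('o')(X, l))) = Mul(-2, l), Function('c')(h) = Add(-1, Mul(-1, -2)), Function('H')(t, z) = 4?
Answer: -242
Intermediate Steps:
Function('c')(h) = 1 (Function('c')(h) = Add(-1, 2) = 1)
Function('o')(X, l) = Add(3, Mul(2, l)) (Function('o')(X, l) = Add(3, Mul(-1, Mul(-2, l))) = Add(3, Mul(2, l)))
Function('k')(n) = Add(2, Mul(4, n)) (Function('k')(n) = Add(Add(Mul(5, n), 2), Mul(-1, n)) = Add(Add(2, Mul(5, n)), Mul(-1, n)) = Add(2, Mul(4, n)))
Add(Mul(-276, Pow(Function('o')(-21, -1), -1)), Mul(Function('k')(8), Pow(Function('c')(Function('H')(-4, -3)), -1))) = Add(Mul(-276, Pow(Add(3, Mul(2, -1)), -1)), Mul(Add(2, Mul(4, 8)), Pow(1, -1))) = Add(Mul(-276, Pow(Add(3, -2), -1)), Mul(Add(2, 32), 1)) = Add(Mul(-276, Pow(1, -1)), Mul(34, 1)) = Add(Mul(-276, 1), 34) = Add(-276, 34) = -242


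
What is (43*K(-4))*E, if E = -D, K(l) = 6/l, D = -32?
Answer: -2064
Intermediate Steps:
E = 32 (E = -1*(-32) = 32)
(43*K(-4))*E = (43*(6/(-4)))*32 = (43*(6*(-1/4)))*32 = (43*(-3/2))*32 = -129/2*32 = -2064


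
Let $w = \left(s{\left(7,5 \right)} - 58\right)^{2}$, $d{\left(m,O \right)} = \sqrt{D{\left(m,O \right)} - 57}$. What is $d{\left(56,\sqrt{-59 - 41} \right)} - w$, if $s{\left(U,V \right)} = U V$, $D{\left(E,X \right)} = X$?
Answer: $-529 + \sqrt{-57 + 10 i} \approx -528.34 + 7.5786 i$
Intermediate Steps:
$d{\left(m,O \right)} = \sqrt{-57 + O}$ ($d{\left(m,O \right)} = \sqrt{O - 57} = \sqrt{-57 + O}$)
$w = 529$ ($w = \left(7 \cdot 5 - 58\right)^{2} = \left(35 - 58\right)^{2} = \left(-23\right)^{2} = 529$)
$d{\left(56,\sqrt{-59 - 41} \right)} - w = \sqrt{-57 + \sqrt{-59 - 41}} - 529 = \sqrt{-57 + \sqrt{-100}} - 529 = \sqrt{-57 + 10 i} - 529 = -529 + \sqrt{-57 + 10 i}$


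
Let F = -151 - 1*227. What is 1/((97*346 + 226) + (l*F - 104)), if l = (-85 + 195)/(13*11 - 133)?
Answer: 1/29526 ≈ 3.3868e-5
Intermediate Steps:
F = -378 (F = -151 - 227 = -378)
l = 11 (l = 110/(143 - 133) = 110/10 = 110*(⅒) = 11)
1/((97*346 + 226) + (l*F - 104)) = 1/((97*346 + 226) + (11*(-378) - 104)) = 1/((33562 + 226) + (-4158 - 104)) = 1/(33788 - 4262) = 1/29526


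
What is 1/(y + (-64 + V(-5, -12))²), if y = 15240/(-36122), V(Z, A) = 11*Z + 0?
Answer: 18061/255754201 ≈ 7.0619e-5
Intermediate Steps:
V(Z, A) = 11*Z
y = -7620/18061 (y = 15240*(-1/36122) = -7620/18061 ≈ -0.42190)
1/(y + (-64 + V(-5, -12))²) = 1/(-7620/18061 + (-64 + 11*(-5))²) = 1/(-7620/18061 + (-64 - 55)²) = 1/(-7620/18061 + (-119)²) = 1/(-7620/18061 + 14161) = 1/(255754201/18061) = 18061/255754201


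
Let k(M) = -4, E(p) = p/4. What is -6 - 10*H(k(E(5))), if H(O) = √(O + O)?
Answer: -6 - 20*I*√2 ≈ -6.0 - 28.284*I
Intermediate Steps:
E(p) = p/4 (E(p) = p*(¼) = p/4)
H(O) = √2*√O (H(O) = √(2*O) = √2*√O)
-6 - 10*H(k(E(5))) = -6 - 10*√2*√(-4) = -6 - 10*√2*2*I = -6 - 20*I*√2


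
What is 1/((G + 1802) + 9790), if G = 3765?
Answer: 1/15357 ≈ 6.5117e-5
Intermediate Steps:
1/((G + 1802) + 9790) = 1/((3765 + 1802) + 9790) = 1/(5567 + 9790) = 1/15357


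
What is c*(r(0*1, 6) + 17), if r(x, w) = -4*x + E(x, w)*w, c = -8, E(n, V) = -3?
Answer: 8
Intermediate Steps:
r(x, w) = -4*x - 3*w
c*(r(0*1, 6) + 17) = -8*((-0 - 3*6) + 17) = -8*((-4*0 - 18) + 17) = -8*((0 - 18) + 17) = -8*(-18 + 17) = -8*(-1) = 8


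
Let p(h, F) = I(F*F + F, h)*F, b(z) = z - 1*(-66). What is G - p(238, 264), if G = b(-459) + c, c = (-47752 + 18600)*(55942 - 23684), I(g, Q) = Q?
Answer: -940448441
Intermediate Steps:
b(z) = 66 + z (b(z) = z + 66 = 66 + z)
c = -940385216 (c = -29152*32258 = -940385216)
p(h, F) = F*h (p(h, F) = h*F = F*h)
G = -940385609 (G = (66 - 459) - 940385216 = -393 - 940385216 = -940385609)
G - p(238, 264) = -940385609 - 264*238 = -940385609 - 1*62832 = -940385609 - 62832 = -940448441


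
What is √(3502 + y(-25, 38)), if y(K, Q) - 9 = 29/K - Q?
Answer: 6*√2411/5 ≈ 58.922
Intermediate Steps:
y(K, Q) = 9 - Q + 29/K (y(K, Q) = 9 + (29/K - Q) = 9 + (-Q + 29/K) = 9 - Q + 29/K)
√(3502 + y(-25, 38)) = √(3502 + (9 - 1*38 + 29/(-25))) = √(3502 + (9 - 38 + 29*(-1/25))) = √(3502 + (9 - 38 - 29/25)) = √(3502 - 754/25) = √(86796/25) = 6*√2411/5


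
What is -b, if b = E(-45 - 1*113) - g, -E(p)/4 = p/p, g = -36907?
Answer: -36903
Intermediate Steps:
E(p) = -4 (E(p) = -4*p/p = -4*1 = -4)
b = 36903 (b = -4 - 1*(-36907) = -4 + 36907 = 36903)
-b = -1*36903 = -36903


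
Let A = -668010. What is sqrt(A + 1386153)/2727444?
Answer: sqrt(718143)/2727444 ≈ 0.00031071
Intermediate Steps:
sqrt(A + 1386153)/2727444 = sqrt(-668010 + 1386153)/2727444 = sqrt(718143)*(1/2727444) = sqrt(718143)/2727444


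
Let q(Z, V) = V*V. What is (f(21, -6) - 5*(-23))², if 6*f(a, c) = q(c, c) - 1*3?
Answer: 58081/4 ≈ 14520.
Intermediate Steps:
q(Z, V) = V²
f(a, c) = -½ + c²/6 (f(a, c) = (c² - 1*3)/6 = (c² - 3)/6 = (-3 + c²)/6 = -½ + c²/6)
(f(21, -6) - 5*(-23))² = ((-½ + (⅙)*(-6)²) - 5*(-23))² = ((-½ + (⅙)*36) + 115)² = ((-½ + 6) + 115)² = (11/2 + 115)² = (241/2)² = 58081/4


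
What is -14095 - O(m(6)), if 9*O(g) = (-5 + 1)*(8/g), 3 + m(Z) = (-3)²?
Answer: -380549/27 ≈ -14094.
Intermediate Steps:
m(Z) = 6 (m(Z) = -3 + (-3)² = -3 + 9 = 6)
O(g) = -32/(9*g) (O(g) = ((-5 + 1)*(8/g))/9 = (-32/g)/9 = -32/(9*g))
-14095 - O(m(6)) = -14095 - (-32)/(9*6) = -14095 - 1*(-16/27) = -14095 + 16/27 = -380549/27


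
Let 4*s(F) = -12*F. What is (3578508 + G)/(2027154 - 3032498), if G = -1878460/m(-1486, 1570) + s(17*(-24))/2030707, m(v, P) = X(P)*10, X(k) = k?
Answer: -5704326748314739/1602623892093280 ≈ -3.5594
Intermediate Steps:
m(v, P) = 10*P (m(v, P) = P*10 = 10*P)
s(F) = -3*F (s(F) = (-12*F)/4 = -3*F)
G = -190729132721/1594104995 (G = -1878460/(10*1570) - 51*(-24)/2030707 = -1878460/15700 - 3*(-408)*(1/2030707) = -1878460*1/15700 + 1224*(1/2030707) = -93923/785 + 1224/2030707 = -190729132721/1594104995 ≈ -119.65)
(3578508 + G)/(2027154 - 3032498) = (3578508 - 190729132721/1594104995)/(2027154 - 3032498) = (5704326748314739/1594104995)/(-1005344) = (5704326748314739/1594104995)*(-1/1005344) = -5704326748314739/1602623892093280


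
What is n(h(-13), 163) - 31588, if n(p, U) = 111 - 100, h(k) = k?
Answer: -31577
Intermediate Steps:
n(p, U) = 11
n(h(-13), 163) - 31588 = 11 - 31588 = -31577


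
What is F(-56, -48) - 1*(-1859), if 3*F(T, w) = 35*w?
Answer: 1299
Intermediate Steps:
F(T, w) = 35*w/3 (F(T, w) = (35*w)/3 = 35*w/3)
F(-56, -48) - 1*(-1859) = (35/3)*(-48) - 1*(-1859) = -560 + 1859 = 1299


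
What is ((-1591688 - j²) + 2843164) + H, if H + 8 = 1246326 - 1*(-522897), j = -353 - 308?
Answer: 2583770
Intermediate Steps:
j = -661
H = 1769215 (H = -8 + (1246326 - 1*(-522897)) = -8 + (1246326 + 522897) = -8 + 1769223 = 1769215)
((-1591688 - j²) + 2843164) + H = ((-1591688 - 1*(-661)²) + 2843164) + 1769215 = ((-1591688 - 1*436921) + 2843164) + 1769215 = ((-1591688 - 436921) + 2843164) + 1769215 = (-2028609 + 2843164) + 1769215 = 814555 + 1769215 = 2583770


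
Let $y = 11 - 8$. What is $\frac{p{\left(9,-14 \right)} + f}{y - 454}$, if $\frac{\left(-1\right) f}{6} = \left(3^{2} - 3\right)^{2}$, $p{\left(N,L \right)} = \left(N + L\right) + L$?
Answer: $\frac{235}{451} \approx 0.52106$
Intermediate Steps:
$p{\left(N,L \right)} = N + 2 L$ ($p{\left(N,L \right)} = \left(L + N\right) + L = N + 2 L$)
$y = 3$ ($y = 11 - 8 = 3$)
$f = -216$ ($f = - 6 \left(3^{2} - 3\right)^{2} = - 6 \left(9 - 3\right)^{2} = - 6 \cdot 6^{2} = \left(-6\right) 36 = -216$)
$\frac{p{\left(9,-14 \right)} + f}{y - 454} = \frac{\left(9 + 2 \left(-14\right)\right) - 216}{3 - 454} = \frac{\left(9 - 28\right) - 216}{-451} = \left(-19 - 216\right) \left(- \frac{1}{451}\right) = \left(-235\right) \left(- \frac{1}{451}\right) = \frac{235}{451}$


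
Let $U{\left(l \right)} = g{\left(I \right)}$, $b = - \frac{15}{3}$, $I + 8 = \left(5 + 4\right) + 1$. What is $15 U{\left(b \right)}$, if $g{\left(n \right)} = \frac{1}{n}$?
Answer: $\frac{15}{2} \approx 7.5$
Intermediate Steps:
$I = 2$ ($I = -8 + \left(\left(5 + 4\right) + 1\right) = -8 + \left(9 + 1\right) = -8 + 10 = 2$)
$b = -5$ ($b = \left(-15\right) \frac{1}{3} = -5$)
$U{\left(l \right)} = \frac{1}{2}$
$15 U{\left(b \right)} = 15 \cdot \frac{1}{2} = \frac{15}{2}$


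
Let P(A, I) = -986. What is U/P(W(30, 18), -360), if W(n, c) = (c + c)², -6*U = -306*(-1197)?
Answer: 3591/58 ≈ 61.914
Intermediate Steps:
U = -61047 (U = -(-51)*(-1197) = -⅙*366282 = -61047)
W(n, c) = 4*c² (W(n, c) = (2*c)² = 4*c²)
U/P(W(30, 18), -360) = -61047/(-986) = -61047*(-1/986) = 3591/58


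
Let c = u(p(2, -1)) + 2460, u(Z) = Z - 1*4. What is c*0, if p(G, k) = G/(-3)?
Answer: 0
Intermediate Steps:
p(G, k) = -G/3 (p(G, k) = G*(-⅓) = -G/3)
u(Z) = -4 + Z (u(Z) = Z - 4 = -4 + Z)
c = 7366/3 (c = (-4 - ⅓*2) + 2460 = (-4 - ⅔) + 2460 = -14/3 + 2460 = 7366/3 ≈ 2455.3)
c*0 = (7366/3)*0 = 0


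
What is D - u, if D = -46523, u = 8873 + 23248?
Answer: -78644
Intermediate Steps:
u = 32121
D - u = -46523 - 1*32121 = -46523 - 32121 = -78644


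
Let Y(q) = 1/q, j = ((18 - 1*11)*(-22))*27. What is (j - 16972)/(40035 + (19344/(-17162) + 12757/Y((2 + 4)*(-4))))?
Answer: 36263306/456739389 ≈ 0.079396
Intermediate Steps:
j = -4158 (j = ((18 - 11)*(-22))*27 = (7*(-22))*27 = -154*27 = -4158)
(j - 16972)/(40035 + (19344/(-17162) + 12757/Y((2 + 4)*(-4)))) = (-4158 - 16972)/(40035 + (19344/(-17162) + 12757/(1/((2 + 4)*(-4))))) = -21130/(40035 + (19344*(-1/17162) + 12757/(1/(6*(-4))))) = -21130/(40035 + (-9672/8581 + 12757/(1/(-24)))) = -21130/(40035 + (-9672/8581 + 12757/(-1/24))) = -21130/(40035 + (-9672/8581 + 12757*(-24))) = -21130/(40035 + (-9672/8581 - 306168)) = -21130/(40035 - 2627237280/8581) = -21130/(-2283696945/8581) = -21130*(-8581/2283696945) = 36263306/456739389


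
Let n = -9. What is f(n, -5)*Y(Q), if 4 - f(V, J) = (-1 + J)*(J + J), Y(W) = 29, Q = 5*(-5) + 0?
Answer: -1624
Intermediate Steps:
Q = -25 (Q = -25 + 0 = -25)
f(V, J) = 4 - 2*J*(-1 + J) (f(V, J) = 4 - (-1 + J)*(J + J) = 4 - (-1 + J)*2*J = 4 - 2*J*(-1 + J))
f(n, -5)*Y(Q) = (4 - 2*(-5)² + 2*(-5))*29 = (4 - 2*25 - 10)*29 = (4 - 50 - 10)*29 = -56*29 = -1624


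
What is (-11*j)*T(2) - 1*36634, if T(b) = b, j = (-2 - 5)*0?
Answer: -36634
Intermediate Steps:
j = 0 (j = -7*0 = 0)
(-11*j)*T(2) - 1*36634 = -11*0*2 - 1*36634 = 0*2 - 36634 = 0 - 36634 = -36634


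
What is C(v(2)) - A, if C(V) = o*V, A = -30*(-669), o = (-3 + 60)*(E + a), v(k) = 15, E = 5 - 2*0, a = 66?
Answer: 40635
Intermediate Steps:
E = 5 (E = 5 + 0 = 5)
o = 4047 (o = (-3 + 60)*(5 + 66) = 57*71 = 4047)
A = 20070
C(V) = 4047*V
C(v(2)) - A = 4047*15 - 1*20070 = 60705 - 20070 = 40635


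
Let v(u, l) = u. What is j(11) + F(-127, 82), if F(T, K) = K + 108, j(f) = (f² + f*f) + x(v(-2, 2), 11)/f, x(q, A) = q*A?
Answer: 430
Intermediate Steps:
x(q, A) = A*q
j(f) = -22/f + 2*f² (j(f) = (f² + f*f) + (11*(-2))/f = (f² + f²) - 22/f = 2*f² - 22/f = -22/f + 2*f²)
F(T, K) = 108 + K
j(11) + F(-127, 82) = 2*(-11 + 11³)/11 + (108 + 82) = 2*(1/11)*(-11 + 1331) + 190 = 2*(1/11)*1320 + 190 = 240 + 190 = 430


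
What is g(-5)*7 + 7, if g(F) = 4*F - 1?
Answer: -140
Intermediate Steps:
g(F) = -1 + 4*F
g(-5)*7 + 7 = (-1 + 4*(-5))*7 + 7 = (-1 - 20)*7 + 7 = -21*7 + 7 = -147 + 7 = -140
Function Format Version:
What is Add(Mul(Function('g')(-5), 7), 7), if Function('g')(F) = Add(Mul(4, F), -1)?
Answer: -140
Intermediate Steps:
Function('g')(F) = Add(-1, Mul(4, F))
Add(Mul(Function('g')(-5), 7), 7) = Add(Mul(Add(-1, Mul(4, -5)), 7), 7) = Add(Mul(Add(-1, -20), 7), 7) = Add(Mul(-21, 7), 7) = Add(-147, 7) = -140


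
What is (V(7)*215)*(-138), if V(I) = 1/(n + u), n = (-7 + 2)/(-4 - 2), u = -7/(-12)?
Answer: -356040/17 ≈ -20944.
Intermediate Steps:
u = 7/12 (u = -7*(-1/12) = 7/12 ≈ 0.58333)
n = ⅚ (n = -5/(-6) = -5*(-⅙) = ⅚ ≈ 0.83333)
V(I) = 12/17 (V(I) = 1/(⅚ + 7/12) = 1/(17/12) = 12/17)
(V(7)*215)*(-138) = ((12/17)*215)*(-138) = (2580/17)*(-138) = -356040/17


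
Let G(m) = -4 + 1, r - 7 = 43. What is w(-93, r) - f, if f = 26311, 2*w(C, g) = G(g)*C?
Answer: -52343/2 ≈ -26172.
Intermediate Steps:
r = 50 (r = 7 + 43 = 50)
G(m) = -3
w(C, g) = -3*C/2 (w(C, g) = (-3*C)/2 = -3*C/2)
w(-93, r) - f = -3/2*(-93) - 1*26311 = 279/2 - 26311 = -52343/2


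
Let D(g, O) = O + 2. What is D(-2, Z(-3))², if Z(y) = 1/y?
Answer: 25/9 ≈ 2.7778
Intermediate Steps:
Z(y) = 1/y
D(g, O) = 2 + O
D(-2, Z(-3))² = (2 + 1/(-3))² = (2 - ⅓)² = (5/3)² = 25/9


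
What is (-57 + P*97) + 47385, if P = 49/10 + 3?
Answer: 480943/10 ≈ 48094.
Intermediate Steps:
P = 79/10 (P = 49*(⅒) + 3 = 49/10 + 3 = 79/10 ≈ 7.9000)
(-57 + P*97) + 47385 = (-57 + (79/10)*97) + 47385 = (-57 + 7663/10) + 47385 = 7093/10 + 47385 = 480943/10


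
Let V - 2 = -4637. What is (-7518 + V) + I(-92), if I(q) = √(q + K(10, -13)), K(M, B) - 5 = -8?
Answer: -12153 + I*√95 ≈ -12153.0 + 9.7468*I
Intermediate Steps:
K(M, B) = -3 (K(M, B) = 5 - 8 = -3)
V = -4635 (V = 2 - 4637 = -4635)
I(q) = √(-3 + q) (I(q) = √(q - 3) = √(-3 + q))
(-7518 + V) + I(-92) = (-7518 - 4635) + √(-3 - 92) = -12153 + √(-95) = -12153 + I*√95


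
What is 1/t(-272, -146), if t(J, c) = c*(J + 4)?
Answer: 1/39128 ≈ 2.5557e-5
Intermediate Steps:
t(J, c) = c*(4 + J)
1/t(-272, -146) = 1/(-146*(4 - 272)) = 1/(-146*(-268)) = 1/39128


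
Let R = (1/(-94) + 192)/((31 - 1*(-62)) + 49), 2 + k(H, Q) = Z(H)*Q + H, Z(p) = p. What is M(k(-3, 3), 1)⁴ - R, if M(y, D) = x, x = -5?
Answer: 8324453/13348 ≈ 623.65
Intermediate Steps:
k(H, Q) = -2 + H + H*Q (k(H, Q) = -2 + (H*Q + H) = -2 + (H + H*Q) = -2 + H + H*Q)
M(y, D) = -5
R = 18047/13348 (R = (-1/94 + 192)/((31 + 62) + 49) = 18047/(94*(93 + 49)) = (18047/94)/142 = (18047/94)*(1/142) = 18047/13348 ≈ 1.3520)
M(k(-3, 3), 1)⁴ - R = (-5)⁴ - 1*18047/13348 = 625 - 18047/13348 = 8324453/13348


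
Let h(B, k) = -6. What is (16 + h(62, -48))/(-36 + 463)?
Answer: 10/427 ≈ 0.023419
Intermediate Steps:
(16 + h(62, -48))/(-36 + 463) = (16 - 6)/(-36 + 463) = 10/427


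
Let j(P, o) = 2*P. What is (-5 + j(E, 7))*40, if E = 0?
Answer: -200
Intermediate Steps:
(-5 + j(E, 7))*40 = (-5 + 2*0)*40 = (-5 + 0)*40 = -5*40 = -200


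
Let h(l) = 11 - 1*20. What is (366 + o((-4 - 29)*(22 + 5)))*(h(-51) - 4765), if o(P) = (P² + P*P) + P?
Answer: -7577469438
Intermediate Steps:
h(l) = -9 (h(l) = 11 - 20 = -9)
o(P) = P + 2*P² (o(P) = (P² + P²) + P = 2*P² + P = P + 2*P²)
(366 + o((-4 - 29)*(22 + 5)))*(h(-51) - 4765) = (366 + ((-4 - 29)*(22 + 5))*(1 + 2*((-4 - 29)*(22 + 5))))*(-9 - 4765) = (366 + (-33*27)*(1 + 2*(-33*27)))*(-4774) = (366 - 891*(1 + 2*(-891)))*(-4774) = (366 - 891*(1 - 1782))*(-4774) = (366 - 891*(-1781))*(-4774) = (366 + 1586871)*(-4774) = 1587237*(-4774) = -7577469438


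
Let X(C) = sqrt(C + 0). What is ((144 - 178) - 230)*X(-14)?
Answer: -264*I*sqrt(14) ≈ -987.8*I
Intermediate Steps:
X(C) = sqrt(C)
((144 - 178) - 230)*X(-14) = ((144 - 178) - 230)*sqrt(-14) = (-34 - 230)*(I*sqrt(14)) = -264*I*sqrt(14)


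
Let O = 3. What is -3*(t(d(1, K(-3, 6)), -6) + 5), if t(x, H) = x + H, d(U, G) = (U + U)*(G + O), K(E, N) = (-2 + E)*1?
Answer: 15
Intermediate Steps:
K(E, N) = -2 + E
d(U, G) = 2*U*(3 + G) (d(U, G) = (U + U)*(G + 3) = (2*U)*(3 + G) = 2*U*(3 + G))
t(x, H) = H + x
-3*(t(d(1, K(-3, 6)), -6) + 5) = -3*((-6 + 2*1*(3 + (-2 - 3))) + 5) = -3*((-6 + 2*1*(3 - 5)) + 5) = -3*((-6 + 2*1*(-2)) + 5) = -3*((-6 - 4) + 5) = -3*(-10 + 5) = -3*(-5) = 15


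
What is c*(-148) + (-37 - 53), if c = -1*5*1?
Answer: 650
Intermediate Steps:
c = -5 (c = -5*1 = -5)
c*(-148) + (-37 - 53) = -5*(-148) + (-37 - 53) = 740 - 90 = 650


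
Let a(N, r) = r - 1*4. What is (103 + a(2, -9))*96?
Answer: 8640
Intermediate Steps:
a(N, r) = -4 + r (a(N, r) = r - 4 = -4 + r)
(103 + a(2, -9))*96 = (103 + (-4 - 9))*96 = (103 - 13)*96 = 90*96 = 8640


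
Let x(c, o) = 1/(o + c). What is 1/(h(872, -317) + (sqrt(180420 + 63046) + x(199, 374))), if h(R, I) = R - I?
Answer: 195191877/192115008245 - 328329*sqrt(243466)/384230016490 ≈ 0.00059438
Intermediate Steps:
x(c, o) = 1/(c + o)
1/(h(872, -317) + (sqrt(180420 + 63046) + x(199, 374))) = 1/((872 - 1*(-317)) + (sqrt(180420 + 63046) + 1/(199 + 374))) = 1/((872 + 317) + (sqrt(243466) + 1/573)) = 1/(1189 + (sqrt(243466) + 1/573)) = 1/(1189 + (1/573 + sqrt(243466))) = 1/(681298/573 + sqrt(243466))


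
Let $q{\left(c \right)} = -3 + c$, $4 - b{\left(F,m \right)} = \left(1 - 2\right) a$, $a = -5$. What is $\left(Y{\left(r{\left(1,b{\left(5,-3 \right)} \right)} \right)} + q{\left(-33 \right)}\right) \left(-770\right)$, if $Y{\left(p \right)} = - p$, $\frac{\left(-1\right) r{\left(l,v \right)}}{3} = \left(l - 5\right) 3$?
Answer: $55440$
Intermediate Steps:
$b{\left(F,m \right)} = -1$ ($b{\left(F,m \right)} = 4 - \left(1 - 2\right) \left(-5\right) = 4 - \left(-1\right) \left(-5\right) = 4 - 5 = -1$)
$r{\left(l,v \right)} = 45 - 9 l$ ($r{\left(l,v \right)} = - 3 \left(l - 5\right) 3 = - 3 \left(-5 + l\right) 3 = - 3 \left(-15 + 3 l\right) = 45 - 9 l$)
$\left(Y{\left(r{\left(1,b{\left(5,-3 \right)} \right)} \right)} + q{\left(-33 \right)}\right) \left(-770\right) = \left(- (45 - 9) - 36\right) \left(-770\right) = \left(\left(-1\right) 36 - 36\right) \left(-770\right) = \left(-36 - 36\right) \left(-770\right) = \left(-72\right) \left(-770\right) = 55440$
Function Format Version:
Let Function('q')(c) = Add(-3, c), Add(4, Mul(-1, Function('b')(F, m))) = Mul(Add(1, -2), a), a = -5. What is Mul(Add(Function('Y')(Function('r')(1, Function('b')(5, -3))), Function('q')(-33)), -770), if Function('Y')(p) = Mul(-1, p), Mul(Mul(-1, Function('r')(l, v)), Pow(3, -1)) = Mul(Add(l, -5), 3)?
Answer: 55440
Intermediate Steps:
Function('b')(F, m) = -1 (Function('b')(F, m) = Add(4, Mul(-1, Mul(Add(1, -2), -5))) = Add(4, Mul(-1, Mul(-1, -5))) = Add(4, Mul(-1, 5)) = Add(4, -5) = -1)
Function('r')(l, v) = Add(45, Mul(-9, l)) (Function('r')(l, v) = Mul(-3, Mul(Add(l, -5), 3)) = Mul(-3, Mul(Add(-5, l), 3)) = Mul(-3, Add(-15, Mul(3, l))) = Add(45, Mul(-9, l)))
Mul(Add(Function('Y')(Function('r')(1, Function('b')(5, -3))), Function('q')(-33)), -770) = Mul(Add(Mul(-1, Add(45, Mul(-9, 1))), Add(-3, -33)), -770) = Mul(Add(Mul(-1, Add(45, -9)), -36), -770) = Mul(Add(Mul(-1, 36), -36), -770) = Mul(Add(-36, -36), -770) = Mul(-72, -770) = 55440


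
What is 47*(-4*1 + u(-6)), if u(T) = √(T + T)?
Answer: -188 + 94*I*√3 ≈ -188.0 + 162.81*I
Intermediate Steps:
u(T) = √2*√T (u(T) = √(2*T) = √2*√T)
47*(-4*1 + u(-6)) = 47*(-4*1 + √2*√(-6)) = 47*(-4 + √2*(I*√6)) = 47*(-4 + 2*I*√3) = -188 + 94*I*√3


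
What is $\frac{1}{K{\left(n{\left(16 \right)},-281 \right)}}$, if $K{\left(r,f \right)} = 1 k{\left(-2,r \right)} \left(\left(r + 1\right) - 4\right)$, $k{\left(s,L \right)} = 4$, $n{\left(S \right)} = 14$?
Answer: $\frac{1}{44} \approx 0.022727$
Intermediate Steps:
$K{\left(r,f \right)} = -12 + 4 r$ ($K{\left(r,f \right)} = 1 \cdot 4 \left(\left(r + 1\right) - 4\right) = 4 \left(\left(1 + r\right) - 4\right) = 4 \left(-3 + r\right) = -12 + 4 r$)
$\frac{1}{K{\left(n{\left(16 \right)},-281 \right)}} = \frac{1}{-12 + 4 \cdot 14} = \frac{1}{-12 + 56} = \frac{1}{44}$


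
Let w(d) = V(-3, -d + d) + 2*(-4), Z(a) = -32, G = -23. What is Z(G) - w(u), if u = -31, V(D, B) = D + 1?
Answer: -22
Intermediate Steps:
V(D, B) = 1 + D
w(d) = -10 (w(d) = (1 - 3) + 2*(-4) = -2 - 8 = -10)
Z(G) - w(u) = -32 - 1*(-10) = -32 + 10 = -22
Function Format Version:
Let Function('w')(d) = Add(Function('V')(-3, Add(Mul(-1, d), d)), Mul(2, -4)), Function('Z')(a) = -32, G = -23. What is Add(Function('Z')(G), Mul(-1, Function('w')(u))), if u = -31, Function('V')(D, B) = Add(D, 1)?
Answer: -22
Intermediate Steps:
Function('V')(D, B) = Add(1, D)
Function('w')(d) = -10 (Function('w')(d) = Add(Add(1, -3), Mul(2, -4)) = Add(-2, -8) = -10)
Add(Function('Z')(G), Mul(-1, Function('w')(u))) = Add(-32, Mul(-1, -10)) = Add(-32, 10) = -22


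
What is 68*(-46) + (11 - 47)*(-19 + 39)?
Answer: -3848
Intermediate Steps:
68*(-46) + (11 - 47)*(-19 + 39) = -3128 - 36*20 = -3128 - 720 = -3848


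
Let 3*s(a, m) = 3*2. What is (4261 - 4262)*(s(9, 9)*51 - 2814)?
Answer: 2712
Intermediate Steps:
s(a, m) = 2 (s(a, m) = (3*2)/3 = (⅓)*6 = 2)
(4261 - 4262)*(s(9, 9)*51 - 2814) = (4261 - 4262)*(2*51 - 2814) = -(102 - 2814) = -1*(-2712) = 2712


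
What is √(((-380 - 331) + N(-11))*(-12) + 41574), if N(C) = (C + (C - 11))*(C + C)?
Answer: √41394 ≈ 203.46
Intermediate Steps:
N(C) = 2*C*(-11 + 2*C) (N(C) = (C + (-11 + C))*(2*C) = (-11 + 2*C)*(2*C) = 2*C*(-11 + 2*C))
√(((-380 - 331) + N(-11))*(-12) + 41574) = √(((-380 - 331) + 2*(-11)*(-11 + 2*(-11)))*(-12) + 41574) = √((-711 + 2*(-11)*(-11 - 22))*(-12) + 41574) = √((-711 + 2*(-11)*(-33))*(-12) + 41574) = √((-711 + 726)*(-12) + 41574) = √(15*(-12) + 41574) = √(-180 + 41574) = √41394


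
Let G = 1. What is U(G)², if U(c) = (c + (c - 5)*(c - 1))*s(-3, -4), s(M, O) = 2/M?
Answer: 4/9 ≈ 0.44444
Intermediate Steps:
U(c) = -2*c/3 - 2*(-1 + c)*(-5 + c)/3 (U(c) = (c + (c - 5)*(c - 1))*(2/(-3)) = (c + (-5 + c)*(-1 + c))*(2*(-⅓)) = (c + (-1 + c)*(-5 + c))*(-⅔) = -2*c/3 - 2*(-1 + c)*(-5 + c)/3)
U(G)² = (-10/3 - ⅔*1² + (10/3)*1)² = (-10/3 - ⅔*1 + 10/3)² = (-10/3 - ⅔ + 10/3)² = (-⅔)² = 4/9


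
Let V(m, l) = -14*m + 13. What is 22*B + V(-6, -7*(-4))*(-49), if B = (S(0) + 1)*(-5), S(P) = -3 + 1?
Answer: -4643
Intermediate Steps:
V(m, l) = 13 - 14*m
S(P) = -2
B = 5 (B = (-2 + 1)*(-5) = -1*(-5) = 5)
22*B + V(-6, -7*(-4))*(-49) = 22*5 + (13 - 14*(-6))*(-49) = 110 + (13 + 84)*(-49) = 110 + 97*(-49) = 110 - 4753 = -4643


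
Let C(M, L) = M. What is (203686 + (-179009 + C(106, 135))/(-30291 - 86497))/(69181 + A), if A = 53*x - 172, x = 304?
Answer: 23788259471/9941111348 ≈ 2.3929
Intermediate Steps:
A = 15940 (A = 53*304 - 172 = 16112 - 172 = 15940)
(203686 + (-179009 + C(106, 135))/(-30291 - 86497))/(69181 + A) = (203686 + (-179009 + 106)/(-30291 - 86497))/(69181 + 15940) = (203686 - 178903/(-116788))/85121 = (203686 - 178903*(-1/116788))*(1/85121) = (203686 + 178903/116788)*(1/85121) = (23788259471/116788)*(1/85121) = 23788259471/9941111348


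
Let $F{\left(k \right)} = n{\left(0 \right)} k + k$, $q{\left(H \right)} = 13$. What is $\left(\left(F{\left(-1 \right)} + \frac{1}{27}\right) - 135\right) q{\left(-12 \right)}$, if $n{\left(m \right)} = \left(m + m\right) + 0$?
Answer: $- \frac{47723}{27} \approx -1767.5$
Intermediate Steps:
$n{\left(m \right)} = 2 m$ ($n{\left(m \right)} = 2 m + 0 = 2 m$)
$F{\left(k \right)} = k$ ($F{\left(k \right)} = 2 \cdot 0 k + k = 0 k + k = 0 + k = k$)
$\left(\left(F{\left(-1 \right)} + \frac{1}{27}\right) - 135\right) q{\left(-12 \right)} = \left(\left(-1 + \frac{1}{27}\right) - 135\right) 13 = \left(- \frac{26}{27} - 135\right) 13 = \left(- \frac{3671}{27}\right) 13 = - \frac{47723}{27}$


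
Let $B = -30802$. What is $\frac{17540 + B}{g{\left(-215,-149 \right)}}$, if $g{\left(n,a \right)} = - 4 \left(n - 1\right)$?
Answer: $- \frac{6631}{432} \approx -15.35$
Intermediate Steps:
$g{\left(n,a \right)} = 4 - 4 n$ ($g{\left(n,a \right)} = - 4 \left(-1 + n\right) = 4 - 4 n$)
$\frac{17540 + B}{g{\left(-215,-149 \right)}} = \frac{17540 - 30802}{4 - -860} = - \frac{13262}{4 + 860} = - \frac{13262}{864} = \left(-13262\right) \frac{1}{864} = - \frac{6631}{432}$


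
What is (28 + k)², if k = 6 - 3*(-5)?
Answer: 2401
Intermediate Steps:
k = 21 (k = 6 + 15 = 21)
(28 + k)² = (28 + 21)² = 49² = 2401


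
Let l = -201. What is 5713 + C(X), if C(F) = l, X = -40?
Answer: 5512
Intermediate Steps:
C(F) = -201
5713 + C(X) = 5713 - 201 = 5512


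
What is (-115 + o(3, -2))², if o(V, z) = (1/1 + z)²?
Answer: 12996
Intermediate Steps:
o(V, z) = (1 + z)²
(-115 + o(3, -2))² = (-115 + (1 - 2)²)² = (-115 + (-1)²)² = (-115 + 1)² = (-114)² = 12996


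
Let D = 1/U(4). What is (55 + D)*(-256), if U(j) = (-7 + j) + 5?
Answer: -14208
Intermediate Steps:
U(j) = -2 + j
D = ½ (D = 1/(-2 + 4) = 1/2 = ½ ≈ 0.50000)
(55 + D)*(-256) = (55 + ½)*(-256) = (111/2)*(-256) = -14208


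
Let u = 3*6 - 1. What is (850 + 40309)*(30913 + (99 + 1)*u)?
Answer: 1342318467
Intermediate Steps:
u = 17 (u = 18 - 1 = 17)
(850 + 40309)*(30913 + (99 + 1)*u) = (850 + 40309)*(30913 + (99 + 1)*17) = 41159*(30913 + 100*17) = 41159*(30913 + 1700) = 41159*32613 = 1342318467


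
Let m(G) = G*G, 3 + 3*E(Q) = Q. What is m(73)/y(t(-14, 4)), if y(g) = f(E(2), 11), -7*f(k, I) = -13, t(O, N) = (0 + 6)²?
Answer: 37303/13 ≈ 2869.5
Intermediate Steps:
t(O, N) = 36 (t(O, N) = 6² = 36)
E(Q) = -1 + Q/3
f(k, I) = 13/7 (f(k, I) = -⅐*(-13) = 13/7)
y(g) = 13/7
m(G) = G²
m(73)/y(t(-14, 4)) = 73²/(13/7) = 5329*(7/13) = 37303/13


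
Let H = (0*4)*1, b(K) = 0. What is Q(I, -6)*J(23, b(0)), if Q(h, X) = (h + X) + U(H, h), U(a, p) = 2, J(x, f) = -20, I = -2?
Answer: 120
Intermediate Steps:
H = 0 (H = 0*1 = 0)
Q(h, X) = 2 + X + h (Q(h, X) = (h + X) + 2 = (X + h) + 2 = 2 + X + h)
Q(I, -6)*J(23, b(0)) = (2 - 6 - 2)*(-20) = -6*(-20) = 120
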